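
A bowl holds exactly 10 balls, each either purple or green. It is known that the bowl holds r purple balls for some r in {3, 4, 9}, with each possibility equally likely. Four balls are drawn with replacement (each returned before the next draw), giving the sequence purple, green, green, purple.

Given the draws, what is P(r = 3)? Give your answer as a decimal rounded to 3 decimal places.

The likelihood of the observed sequence under each hypothesis: P(data | r = 3) = (3/10)(7/10)(7/10)(3/10) = 0.0441; P(data | r = 4) = (4/10)(6/10)(6/10)(4/10) = 0.0576; P(data | r = 9) = (9/10)(1/10)(1/10)(9/10) = 0.0081.
Weighting by the prior gives 1/3 · 0.0441 = 0.0147, 1/3 · 0.0576 = 0.0192, 1/3 · 0.0081 = 0.0027; these sum to 0.0366.
So P(r = 3 | data) = (0.0147) / (0.0366) = 0.40164.

0.402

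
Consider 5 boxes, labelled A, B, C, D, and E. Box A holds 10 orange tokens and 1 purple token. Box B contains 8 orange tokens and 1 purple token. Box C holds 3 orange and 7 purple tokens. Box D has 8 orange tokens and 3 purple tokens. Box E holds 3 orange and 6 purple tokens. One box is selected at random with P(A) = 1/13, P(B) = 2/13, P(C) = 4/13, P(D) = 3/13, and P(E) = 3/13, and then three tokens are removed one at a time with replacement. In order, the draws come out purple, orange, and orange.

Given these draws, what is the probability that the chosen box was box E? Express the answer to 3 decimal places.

The likelihood of the observed sequence under each hypothesis: P(data | box A) = (1/11)(10/11)(10/11) = 0.075131; P(data | box B) = (1/9)(8/9)(8/9) = 0.087791; P(data | box C) = (7/10)(3/10)(3/10) = 0.063; P(data | box D) = (3/11)(8/11)(8/11) = 0.14425; P(data | box E) = (6/9)(3/9)(3/9) = 0.074074.
The prior-weighted likelihoods are 1/13 · 0.075131 = 0.0057793, 2/13 · 0.087791 = 0.013506, 4/13 · 0.063 = 0.019385, 3/13 · 0.14425 = 0.033289, 3/13 · 0.074074 = 0.017094; summing to 0.089053.
So P(box E | data) = (0.017094) / (0.089053) = 0.19195.

0.192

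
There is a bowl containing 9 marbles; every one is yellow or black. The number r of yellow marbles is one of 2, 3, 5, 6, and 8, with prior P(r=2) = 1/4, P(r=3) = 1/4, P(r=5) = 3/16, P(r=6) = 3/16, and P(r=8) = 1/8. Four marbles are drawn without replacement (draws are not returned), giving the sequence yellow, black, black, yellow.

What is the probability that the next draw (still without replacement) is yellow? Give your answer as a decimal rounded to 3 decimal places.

The likelihood of the observed sequence under each hypothesis: P(data | r = 2) = (2/9)(7/8)(6/7)(1/6) = 0.027778; P(data | r = 3) = (3/9)(6/8)(5/7)(2/6) = 0.059524; P(data | r = 5) = (5/9)(4/8)(3/7)(4/6) = 0.079365; P(data | r = 6) = (6/9)(3/8)(2/7)(5/6) = 0.059524; P(data | r = 8) = (8/9)(1/8)(0/7) = 0.
Multiplying each by its prior: 1/4 · 0.027778 = 0.0069444, 1/4 · 0.059524 = 0.014881, 3/16 · 0.079365 = 0.014881, 3/16 · 0.059524 = 0.011161, 1/8 · 0 = 0; these sum to 0.047867.
Normalising, the posterior is P(r = 2 | data) = 0.14508, P(r = 3 | data) = 0.31088, P(r = 5 | data) = 0.31088, P(r = 6 | data) = 0.23316, P(r = 8 | data) = 0.
So P(yellow next | data) = Σ P(yellow next | H) P(H | data) = (0)(0.14508) + (1/5)(0.31088) + (3/5)(0.31088) + (4/5)(0.23316) = 0.43523.

0.435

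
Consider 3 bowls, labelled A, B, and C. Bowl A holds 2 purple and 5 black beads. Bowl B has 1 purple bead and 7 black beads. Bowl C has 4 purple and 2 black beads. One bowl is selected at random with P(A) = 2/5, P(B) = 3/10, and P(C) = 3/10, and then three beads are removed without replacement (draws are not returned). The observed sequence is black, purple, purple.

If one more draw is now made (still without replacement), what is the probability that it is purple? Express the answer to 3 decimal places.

0.506

The likelihood of the observed sequence under each hypothesis: P(data | bowl A) = (5/7)(2/6)(1/5) = 0.047619; P(data | bowl B) = (7/8)(1/7)(0/6) = 0; P(data | bowl C) = (2/6)(4/5)(3/4) = 0.2.
The prior-weighted likelihoods are 2/5 · 0.047619 = 0.019048, 3/10 · 0 = 0, 3/10 · 0.2 = 0.06; with total 0.079048.
The posterior is then P(bowl A | data) = 0.24096, P(bowl B | data) = 0, P(bowl C | data) = 0.75904.
So P(purple next | data) = Σ P(purple next | H) P(H | data) = (0)(0.24096) + (2/3)(0.75904) = 0.50602.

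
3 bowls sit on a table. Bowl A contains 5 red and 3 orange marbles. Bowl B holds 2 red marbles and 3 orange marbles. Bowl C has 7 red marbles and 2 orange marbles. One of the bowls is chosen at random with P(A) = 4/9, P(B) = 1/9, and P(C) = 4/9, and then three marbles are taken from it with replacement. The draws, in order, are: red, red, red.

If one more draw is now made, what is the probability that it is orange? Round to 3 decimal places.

For each hypothesis, P(data | H) works out to: P(data | bowl A) = (5/8)(5/8)(5/8) = 0.24414; P(data | bowl B) = (2/5)(2/5)(2/5) = 0.064; P(data | bowl C) = (7/9)(7/9)(7/9) = 0.47051.
The prior-weighted likelihoods are 4/9 · 0.24414 = 0.10851, 1/9 · 0.064 = 0.0071111, 4/9 · 0.47051 = 0.20911; with total 0.32473.
The posterior is then P(bowl A | data) = 0.33414, P(bowl B | data) = 0.021898, P(bowl C | data) = 0.64396.
So P(orange next | data) = Σ P(orange next | H) P(H | data) = (3/8)(0.33414) + (3/5)(0.021898) + (2/9)(0.64396) = 0.28154.

0.282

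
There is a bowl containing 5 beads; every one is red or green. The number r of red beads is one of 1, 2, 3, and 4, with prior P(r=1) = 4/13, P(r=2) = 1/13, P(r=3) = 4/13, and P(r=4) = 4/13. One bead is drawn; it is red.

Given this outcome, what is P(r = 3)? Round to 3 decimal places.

For each hypothesis, P(data | H) works out to: P(data | r = 1) = (1/5) = 1/5; P(data | r = 2) = (2/5) = 2/5; P(data | r = 3) = (3/5) = 3/5; P(data | r = 4) = (4/5) = 4/5.
Weighting by the prior gives 4/13 · 1/5 = 4/65, 1/13 · 2/5 = 2/65, 4/13 · 3/5 = 12/65, 4/13 · 4/5 = 16/65; with total 34/65.
So P(r = 3 | data) = (12/65) / (34/65) = 6/17.

0.353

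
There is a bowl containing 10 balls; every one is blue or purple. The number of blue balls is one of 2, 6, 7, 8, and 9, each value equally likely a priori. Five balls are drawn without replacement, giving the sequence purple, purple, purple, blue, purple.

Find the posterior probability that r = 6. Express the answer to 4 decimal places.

Compute the likelihood of the observed sequence for each case: P(data | r = 2) = (8/10)(7/9)(6/8)(2/7)(5/6) = 0.11111; P(data | r = 6) = (4/10)(3/9)(2/8)(6/7)(1/6) = 0.0047619; P(data | r = 7) = (3/10)(2/9)(1/8)(7/7)(0/6) = 0; P(data | r = 8) = (2/10)(1/9)(0/8) = 0; P(data | r = 9) = (1/10)(0/9) = 0.
Multiplying each by its prior: 1/5 · 0.11111 = 0.022222, 1/5 · 0.0047619 = 0.00095238, 1/5 · 0 = 0, 1/5 · 0 = 0, 1/5 · 0 = 0; summing to 0.023175.
By Bayes' rule, P(r = 6 | data) = (0.00095238) / (0.023175) = 0.041096.

0.0411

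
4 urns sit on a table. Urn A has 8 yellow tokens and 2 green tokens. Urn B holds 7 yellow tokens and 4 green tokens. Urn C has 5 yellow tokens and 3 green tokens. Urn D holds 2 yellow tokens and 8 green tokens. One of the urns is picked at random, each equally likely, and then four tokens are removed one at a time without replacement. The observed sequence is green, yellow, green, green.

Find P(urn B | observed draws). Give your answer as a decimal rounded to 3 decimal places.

The likelihood of the observed sequence under each hypothesis: P(data | urn A) = (2/10)(8/9)(1/8)(0/7) = 0; P(data | urn B) = (4/11)(7/10)(3/9)(2/8) = 0.021212; P(data | urn C) = (3/8)(5/7)(2/6)(1/5) = 0.017857; P(data | urn D) = (8/10)(2/9)(7/8)(6/7) = 0.13333.
The prior-weighted likelihoods are 1/4 · 0 = 0, 1/4 · 0.021212 = 0.005303, 1/4 · 0.017857 = 0.0044643, 1/4 · 0.13333 = 0.033333; these sum to 0.043101.
Therefore the posterior P(urn B | data) = (0.005303) / (0.043101) = 0.12304.

0.123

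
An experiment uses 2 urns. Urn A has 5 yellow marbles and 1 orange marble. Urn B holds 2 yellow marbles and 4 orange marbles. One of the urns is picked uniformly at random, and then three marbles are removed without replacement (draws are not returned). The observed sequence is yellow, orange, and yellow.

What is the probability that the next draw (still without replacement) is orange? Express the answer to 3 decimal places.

Compute the likelihood of the observed sequence for each case: P(data | urn A) = (5/6)(1/5)(4/4) = 1/6; P(data | urn B) = (2/6)(4/5)(1/4) = 1/15.
The prior-weighted likelihoods are 1/2 · 1/6 = 1/12, 1/2 · 1/15 = 1/30; summing to 7/60.
Normalising, the posterior is P(urn A | data) = 5/7, P(urn B | data) = 2/7.
So P(orange next | data) = Σ P(orange next | H) P(H | data) = (0)(5/7) + (1)(2/7) = 2/7.

0.286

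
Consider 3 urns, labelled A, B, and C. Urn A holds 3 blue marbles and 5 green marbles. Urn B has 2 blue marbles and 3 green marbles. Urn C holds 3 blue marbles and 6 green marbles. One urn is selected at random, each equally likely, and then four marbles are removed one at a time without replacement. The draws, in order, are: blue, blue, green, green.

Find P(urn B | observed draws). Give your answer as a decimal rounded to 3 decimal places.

0.433

For each hypothesis, P(data | H) works out to: P(data | urn A) = (3/8)(2/7)(5/6)(4/5) = 0.071429; P(data | urn B) = (2/5)(1/4)(3/3)(2/2) = 0.1; P(data | urn C) = (3/9)(2/8)(6/7)(5/6) = 0.059524.
Multiplying each by its prior: 1/3 · 0.071429 = 0.02381, 1/3 · 0.1 = 0.033333, 1/3 · 0.059524 = 0.019841; these sum to 0.076984.
So P(urn B | data) = (0.033333) / (0.076984) = 0.43299.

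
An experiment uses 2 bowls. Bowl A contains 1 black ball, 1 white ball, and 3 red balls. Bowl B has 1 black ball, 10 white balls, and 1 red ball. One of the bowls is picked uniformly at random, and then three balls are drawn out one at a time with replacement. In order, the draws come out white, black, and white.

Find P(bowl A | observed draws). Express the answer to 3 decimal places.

Compute the likelihood of the observed sequence for each case: P(data | bowl A) = (1/5)(1/5)(1/5) = 0.008; P(data | bowl B) = (10/12)(1/12)(10/12) = 0.05787.
Weighting by the prior gives 1/2 · 0.008 = 0.004, 1/2 · 0.05787 = 0.028935; summing to 0.032935.
Therefore the posterior P(bowl A | data) = (0.004) / (0.032935) = 0.12145.

0.121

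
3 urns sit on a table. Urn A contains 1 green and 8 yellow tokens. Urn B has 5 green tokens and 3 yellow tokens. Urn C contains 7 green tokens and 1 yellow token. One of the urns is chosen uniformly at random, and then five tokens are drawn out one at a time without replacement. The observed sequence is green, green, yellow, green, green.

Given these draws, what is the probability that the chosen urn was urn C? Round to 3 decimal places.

Compute the likelihood of the observed sequence for each case: P(data | urn A) = (1/9)(0/8) = 0; P(data | urn B) = (5/8)(4/7)(3/6)(3/5)(2/4) = 3/56; P(data | urn C) = (7/8)(6/7)(1/6)(5/5)(4/4) = 1/8.
Multiplying each by its prior: 1/3 · 0 = 0, 1/3 · 3/56 = 1/56, 1/3 · 1/8 = 1/24; with total 5/84.
Therefore the posterior P(urn C | data) = (1/24) / (5/84) = 7/10.

0.700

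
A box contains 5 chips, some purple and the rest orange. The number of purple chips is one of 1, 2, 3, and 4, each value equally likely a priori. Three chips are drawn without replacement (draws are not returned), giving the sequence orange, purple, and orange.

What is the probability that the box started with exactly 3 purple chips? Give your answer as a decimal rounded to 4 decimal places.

0.2000

For each hypothesis, P(data | H) works out to: P(data | r = 1) = (4/5)(1/4)(3/3) = 1/5; P(data | r = 2) = (3/5)(2/4)(2/3) = 1/5; P(data | r = 3) = (2/5)(3/4)(1/3) = 1/10; P(data | r = 4) = (1/5)(4/4)(0/3) = 0.
The prior-weighted likelihoods are 1/4 · 1/5 = 1/20, 1/4 · 1/5 = 1/20, 1/4 · 1/10 = 1/40, 1/4 · 0 = 0; summing to 1/8.
Therefore the posterior P(r = 3 | data) = (1/40) / (1/8) = 1/5.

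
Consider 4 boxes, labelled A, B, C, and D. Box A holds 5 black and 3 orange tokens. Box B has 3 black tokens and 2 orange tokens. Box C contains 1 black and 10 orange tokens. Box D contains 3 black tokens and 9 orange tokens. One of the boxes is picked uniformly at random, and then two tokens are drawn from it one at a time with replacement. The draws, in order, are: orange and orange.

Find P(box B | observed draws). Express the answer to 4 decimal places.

For each hypothesis, P(data | H) works out to: P(data | box A) = (3/8)(3/8) = 0.14062; P(data | box B) = (2/5)(2/5) = 0.16; P(data | box C) = (10/11)(10/11) = 0.82645; P(data | box D) = (9/12)(9/12) = 0.5625.
Weighting by the prior gives 1/4 · 0.14062 = 0.035156, 1/4 · 0.16 = 0.04, 1/4 · 0.82645 = 0.20661, 1/4 · 0.5625 = 0.14062; summing to 0.42239.
So P(box B | data) = (0.04) / (0.42239) = 0.094699.

0.0947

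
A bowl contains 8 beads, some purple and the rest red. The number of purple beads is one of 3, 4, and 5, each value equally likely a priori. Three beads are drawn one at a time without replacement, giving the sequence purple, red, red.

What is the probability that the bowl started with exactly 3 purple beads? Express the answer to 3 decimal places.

The likelihood of the observed sequence under each hypothesis: P(data | r = 3) = (3/8)(5/7)(4/6) = 5/28; P(data | r = 4) = (4/8)(4/7)(3/6) = 1/7; P(data | r = 5) = (5/8)(3/7)(2/6) = 5/56.
The prior-weighted likelihoods are 1/3 · 5/28 = 5/84, 1/3 · 1/7 = 1/21, 1/3 · 5/56 = 5/168; these sum to 23/168.
Therefore the posterior P(r = 3 | data) = (5/84) / (23/168) = 10/23.

0.435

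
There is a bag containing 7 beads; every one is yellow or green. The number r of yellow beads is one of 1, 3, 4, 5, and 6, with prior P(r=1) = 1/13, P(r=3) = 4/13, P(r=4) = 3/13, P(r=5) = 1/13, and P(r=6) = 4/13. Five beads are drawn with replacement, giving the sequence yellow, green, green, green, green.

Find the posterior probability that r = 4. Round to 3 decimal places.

For each hypothesis, P(data | H) works out to: P(data | r = 1) = (1/7)(6/7)(6/7)(6/7)(6/7) = 0.077111; P(data | r = 3) = (3/7)(4/7)(4/7)(4/7)(4/7) = 0.045695; P(data | r = 4) = (4/7)(3/7)(3/7)(3/7)(3/7) = 0.019278; P(data | r = 5) = (5/7)(2/7)(2/7)(2/7)(2/7) = 0.0047599; P(data | r = 6) = (6/7)(1/7)(1/7)(1/7)(1/7) = 0.00035699.
The prior-weighted likelihoods are 1/13 · 0.077111 = 0.0059316, 4/13 · 0.045695 = 0.01406, 3/13 · 0.019278 = 0.0044487, 1/13 · 0.0047599 = 0.00036615, 4/13 · 0.00035699 = 0.00010984; with total 0.024916.
So P(r = 4 | data) = (0.0044487) / (0.024916) = 0.17855.

0.179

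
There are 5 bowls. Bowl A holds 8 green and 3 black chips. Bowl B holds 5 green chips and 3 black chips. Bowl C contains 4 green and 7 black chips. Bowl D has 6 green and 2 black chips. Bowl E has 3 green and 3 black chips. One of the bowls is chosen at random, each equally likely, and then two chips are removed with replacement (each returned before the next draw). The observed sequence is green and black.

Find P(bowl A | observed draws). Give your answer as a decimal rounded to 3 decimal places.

0.180

Under each hypothesis, the probability of the observed sequence is: P(data | bowl A) = (8/11)(3/11) = 0.19835; P(data | bowl B) = (5/8)(3/8) = 0.23438; P(data | bowl C) = (4/11)(7/11) = 0.2314; P(data | bowl D) = (6/8)(2/8) = 0.1875; P(data | bowl E) = (3/6)(3/6) = 0.25.
Weighting by the prior gives 1/5 · 0.19835 = 0.039669, 1/5 · 0.23438 = 0.046875, 1/5 · 0.2314 = 0.046281, 1/5 · 0.1875 = 0.0375, 1/5 · 0.25 = 0.05; summing to 0.22033.
By Bayes' rule, P(bowl A | data) = (0.039669) / (0.22033) = 0.18005.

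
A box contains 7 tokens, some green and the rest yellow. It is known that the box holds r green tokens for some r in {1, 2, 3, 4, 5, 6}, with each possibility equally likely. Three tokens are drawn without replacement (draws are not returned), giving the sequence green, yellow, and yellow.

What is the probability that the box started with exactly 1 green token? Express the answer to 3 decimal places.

Compute the likelihood of the observed sequence for each case: P(data | r = 1) = (1/7)(6/6)(5/5) = 1/7; P(data | r = 2) = (2/7)(5/6)(4/5) = 4/21; P(data | r = 3) = (3/7)(4/6)(3/5) = 6/35; P(data | r = 4) = (4/7)(3/6)(2/5) = 4/35; P(data | r = 5) = (5/7)(2/6)(1/5) = 1/21; P(data | r = 6) = (6/7)(1/6)(0/5) = 0.
Multiplying each by its prior: 1/6 · 1/7 = 1/42, 1/6 · 4/21 = 2/63, 1/6 · 6/35 = 1/35, 1/6 · 4/35 = 2/105, 1/6 · 1/21 = 1/126, 1/6 · 0 = 0; with total 1/9.
By Bayes' rule, P(r = 1 | data) = (1/42) / (1/9) = 3/14.

0.214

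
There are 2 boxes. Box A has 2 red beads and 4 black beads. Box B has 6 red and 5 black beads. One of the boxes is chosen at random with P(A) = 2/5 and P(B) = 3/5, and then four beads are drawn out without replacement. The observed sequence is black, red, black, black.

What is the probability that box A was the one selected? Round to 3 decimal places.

The likelihood of the observed sequence under each hypothesis: P(data | box A) = (4/6)(2/5)(3/4)(2/3) = 0.13333; P(data | box B) = (5/11)(6/10)(4/9)(3/8) = 0.045455.
The prior-weighted likelihoods are 2/5 · 0.13333 = 0.053333, 3/5 · 0.045455 = 0.027273; summing to 0.080606.
Therefore the posterior P(box A | data) = (0.053333) / (0.080606) = 0.66165.

0.662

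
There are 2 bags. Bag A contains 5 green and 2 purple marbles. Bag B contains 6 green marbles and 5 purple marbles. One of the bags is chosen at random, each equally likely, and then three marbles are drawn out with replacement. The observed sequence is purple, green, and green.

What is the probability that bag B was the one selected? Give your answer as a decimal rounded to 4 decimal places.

0.4813

The likelihood of the observed sequence under each hypothesis: P(data | bag A) = (2/7)(5/7)(5/7) = 0.14577; P(data | bag B) = (5/11)(6/11)(6/11) = 0.13524.
Weighting by the prior gives 1/2 · 0.14577 = 0.072886, 1/2 · 0.13524 = 0.067618; summing to 0.1405.
So P(bag B | data) = (0.067618) / (0.1405) = 0.48125.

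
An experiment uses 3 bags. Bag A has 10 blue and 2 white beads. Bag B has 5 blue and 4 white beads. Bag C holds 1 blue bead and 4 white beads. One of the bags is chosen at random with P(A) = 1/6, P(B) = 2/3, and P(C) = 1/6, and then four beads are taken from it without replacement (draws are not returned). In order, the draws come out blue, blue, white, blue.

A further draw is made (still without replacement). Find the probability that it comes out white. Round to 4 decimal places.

The likelihood of the observed sequence under each hypothesis: P(data | bag A) = (10/12)(9/11)(2/10)(8/9) = 0.12121; P(data | bag B) = (5/9)(4/8)(4/7)(3/6) = 0.079365; P(data | bag C) = (1/5)(0/4) = 0.
Multiplying each by its prior: 1/6 · 0.12121 = 0.020202, 2/3 · 0.079365 = 0.05291, 1/6 · 0 = 0; with total 0.073112.
The posterior is then P(bag A | data) = 0.27632, P(bag B | data) = 0.72368, P(bag C | data) = 0.
Averaging over the posterior, P(white next | data) = (1/8)(0.27632) + (3/5)(0.72368) = 0.46875.

0.4688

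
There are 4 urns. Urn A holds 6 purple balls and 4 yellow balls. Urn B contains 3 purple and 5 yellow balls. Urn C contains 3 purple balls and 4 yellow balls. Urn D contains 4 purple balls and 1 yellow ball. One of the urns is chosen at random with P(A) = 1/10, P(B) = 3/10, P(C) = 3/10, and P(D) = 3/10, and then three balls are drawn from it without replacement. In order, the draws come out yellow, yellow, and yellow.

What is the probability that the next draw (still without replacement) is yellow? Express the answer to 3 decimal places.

0.334

The likelihood of the observed sequence under each hypothesis: P(data | urn A) = (4/10)(3/9)(2/8) = 0.033333; P(data | urn B) = (5/8)(4/7)(3/6) = 0.17857; P(data | urn C) = (4/7)(3/6)(2/5) = 0.11429; P(data | urn D) = (1/5)(0/4) = 0.
The prior-weighted likelihoods are 1/10 · 0.033333 = 0.0033333, 3/10 · 0.17857 = 0.053571, 3/10 · 0.11429 = 0.034286, 3/10 · 0 = 0; these sum to 0.09119.
The posterior is then P(urn A | data) = 0.036554, P(urn B | data) = 0.58747, P(urn C | data) = 0.37598, P(urn D | data) = 0.
The predictive probability is P(yellow next | data) = (1/7)(0.036554) + (2/5)(0.58747) + (1/4)(0.37598) = 0.3342.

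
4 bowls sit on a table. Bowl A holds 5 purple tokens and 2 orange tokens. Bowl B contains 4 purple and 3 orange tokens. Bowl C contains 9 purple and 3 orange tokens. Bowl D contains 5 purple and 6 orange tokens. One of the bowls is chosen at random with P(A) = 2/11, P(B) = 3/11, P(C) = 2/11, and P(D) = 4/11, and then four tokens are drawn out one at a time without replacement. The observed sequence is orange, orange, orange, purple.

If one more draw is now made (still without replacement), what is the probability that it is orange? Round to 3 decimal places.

0.326

The likelihood of the observed sequence under each hypothesis: P(data | bowl A) = (2/7)(1/6)(0/5) = 0; P(data | bowl B) = (3/7)(2/6)(1/5)(4/4) = 0.028571; P(data | bowl C) = (3/12)(2/11)(1/10)(9/9) = 0.0045455; P(data | bowl D) = (6/11)(5/10)(4/9)(5/8) = 0.075758.
Multiplying each by its prior: 2/11 · 0 = 0, 3/11 · 0.028571 = 0.0077922, 2/11 · 0.0045455 = 0.00082645, 4/11 · 0.075758 = 0.027548; summing to 0.036167.
Dividing through by the total gives posterior P(bowl A | data) = 0, P(bowl B | data) = 0.21545, P(bowl C | data) = 0.022851, P(bowl D | data) = 0.7617.
Averaging over the posterior, P(orange next | data) = (0)(0.21545) + (0)(0.022851) + (3/7)(0.7617) = 0.32644.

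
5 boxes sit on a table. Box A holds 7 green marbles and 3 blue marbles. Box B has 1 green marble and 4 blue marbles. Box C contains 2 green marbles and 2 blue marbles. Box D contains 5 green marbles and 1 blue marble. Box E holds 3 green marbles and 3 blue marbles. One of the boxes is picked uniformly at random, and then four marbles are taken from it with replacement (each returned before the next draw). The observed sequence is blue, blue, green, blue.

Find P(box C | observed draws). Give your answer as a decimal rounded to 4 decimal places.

0.2498

Under each hypothesis, the probability of the observed sequence is: P(data | box A) = (3/10)(3/10)(7/10)(3/10) = 0.0189; P(data | box B) = (4/5)(4/5)(1/5)(4/5) = 0.1024; P(data | box C) = (2/4)(2/4)(2/4)(2/4) = 0.0625; P(data | box D) = (1/6)(1/6)(5/6)(1/6) = 0.003858; P(data | box E) = (3/6)(3/6)(3/6)(3/6) = 0.0625.
The prior-weighted likelihoods are 1/5 · 0.0189 = 0.00378, 1/5 · 0.1024 = 0.02048, 1/5 · 0.0625 = 0.0125, 1/5 · 0.003858 = 0.0007716, 1/5 · 0.0625 = 0.0125; with total 0.050032.
Hence P(box C | data) = (0.0125) / (0.050032) = 0.24984.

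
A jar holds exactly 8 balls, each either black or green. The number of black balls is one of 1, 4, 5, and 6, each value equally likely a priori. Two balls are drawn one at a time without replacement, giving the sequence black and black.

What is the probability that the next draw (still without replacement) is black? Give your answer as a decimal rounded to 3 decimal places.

0.548

Compute the likelihood of the observed sequence for each case: P(data | r = 1) = (1/8)(0/7) = 0; P(data | r = 4) = (4/8)(3/7) = 3/14; P(data | r = 5) = (5/8)(4/7) = 5/14; P(data | r = 6) = (6/8)(5/7) = 15/28.
The prior-weighted likelihoods are 1/4 · 0 = 0, 1/4 · 3/14 = 3/56, 1/4 · 5/14 = 5/56, 1/4 · 15/28 = 15/112; with total 31/112.
Dividing through by the total gives posterior P(r = 1 | data) = 0, P(r = 4 | data) = 6/31, P(r = 5 | data) = 10/31, P(r = 6 | data) = 15/31.
Averaging over the posterior, P(black next | data) = (1/3)(6/31) + (1/2)(10/31) + (2/3)(15/31) = 17/31.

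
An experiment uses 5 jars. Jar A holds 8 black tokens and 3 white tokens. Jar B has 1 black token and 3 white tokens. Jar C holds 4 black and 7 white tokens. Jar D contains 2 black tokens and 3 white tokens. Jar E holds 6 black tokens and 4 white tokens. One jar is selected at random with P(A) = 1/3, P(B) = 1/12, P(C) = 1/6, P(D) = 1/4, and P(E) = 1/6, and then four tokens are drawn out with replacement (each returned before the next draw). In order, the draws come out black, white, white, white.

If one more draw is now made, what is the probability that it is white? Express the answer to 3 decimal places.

0.583

Under each hypothesis, the probability of the observed sequence is: P(data | jar A) = (8/11)(3/11)(3/11)(3/11) = 0.014753; P(data | jar B) = (1/4)(3/4)(3/4)(3/4) = 0.10547; P(data | jar C) = (4/11)(7/11)(7/11)(7/11) = 0.093709; P(data | jar D) = (2/5)(3/5)(3/5)(3/5) = 0.0864; P(data | jar E) = (6/10)(4/10)(4/10)(4/10) = 0.0384.
Weighting by the prior gives 1/3 · 0.014753 = 0.0049177, 1/12 · 0.10547 = 0.0087891, 1/6 · 0.093709 = 0.015618, 1/4 · 0.0864 = 0.0216, 1/6 · 0.0384 = 0.0064; summing to 0.057325.
Dividing through by the total gives posterior P(jar A | data) = 0.085786, P(jar B | data) = 0.15332, P(jar C | data) = 0.27245, P(jar D | data) = 0.3768, P(jar E | data) = 0.11164.
Averaging over the posterior, P(white next | data) = (3/11)(0.085786) + (3/4)(0.15332) + (7/11)(0.27245) + (3/5)(0.3768) + (2/5)(0.11164) = 0.5825.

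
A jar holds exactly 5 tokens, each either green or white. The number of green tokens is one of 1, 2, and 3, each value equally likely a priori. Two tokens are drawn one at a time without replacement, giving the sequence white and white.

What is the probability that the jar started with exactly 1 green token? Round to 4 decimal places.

0.6000

Under each hypothesis, the probability of the observed sequence is: P(data | r = 1) = (4/5)(3/4) = 3/5; P(data | r = 2) = (3/5)(2/4) = 3/10; P(data | r = 3) = (2/5)(1/4) = 1/10.
Multiplying each by its prior: 1/3 · 3/5 = 1/5, 1/3 · 3/10 = 1/10, 1/3 · 1/10 = 1/30; with total 1/3.
Therefore the posterior P(r = 1 | data) = (1/5) / (1/3) = 3/5.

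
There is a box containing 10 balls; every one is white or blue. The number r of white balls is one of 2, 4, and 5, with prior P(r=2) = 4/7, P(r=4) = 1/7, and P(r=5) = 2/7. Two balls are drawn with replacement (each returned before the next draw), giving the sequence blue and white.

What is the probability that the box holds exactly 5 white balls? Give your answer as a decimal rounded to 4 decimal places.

The likelihood of the observed sequence under each hypothesis: P(data | r = 2) = (8/10)(2/10) = 4/25; P(data | r = 4) = (6/10)(4/10) = 6/25; P(data | r = 5) = (5/10)(5/10) = 1/4.
Multiplying each by its prior: 4/7 · 4/25 = 16/175, 1/7 · 6/25 = 6/175, 2/7 · 1/4 = 1/14; summing to 69/350.
By Bayes' rule, P(r = 5 | data) = (1/14) / (69/350) = 25/69.

0.3623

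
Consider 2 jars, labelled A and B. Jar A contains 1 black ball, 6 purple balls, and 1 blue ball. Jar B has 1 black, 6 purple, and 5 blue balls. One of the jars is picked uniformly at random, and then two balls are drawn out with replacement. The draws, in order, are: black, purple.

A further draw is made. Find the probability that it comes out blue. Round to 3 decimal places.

The likelihood of the observed sequence under each hypothesis: P(data | jar A) = (1/8)(6/8) = 3/32; P(data | jar B) = (1/12)(6/12) = 1/24.
Multiplying each by its prior: 1/2 · 3/32 = 3/64, 1/2 · 1/24 = 1/48; with total 13/192.
Normalising, the posterior is P(jar A | data) = 9/13, P(jar B | data) = 4/13.
Averaging over the posterior, P(blue next | data) = (1/8)(9/13) + (5/12)(4/13) = 67/312.

0.215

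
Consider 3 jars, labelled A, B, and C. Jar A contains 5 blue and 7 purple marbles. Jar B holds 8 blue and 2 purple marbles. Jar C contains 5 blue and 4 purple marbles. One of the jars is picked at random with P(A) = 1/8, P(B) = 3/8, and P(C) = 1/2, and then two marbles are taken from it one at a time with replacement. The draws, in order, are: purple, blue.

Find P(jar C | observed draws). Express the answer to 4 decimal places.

0.5773

The likelihood of the observed sequence under each hypothesis: P(data | jar A) = (7/12)(5/12) = 0.24306; P(data | jar B) = (2/10)(8/10) = 0.16; P(data | jar C) = (4/9)(5/9) = 0.24691.
The prior-weighted likelihoods are 1/8 · 0.24306 = 0.030382, 3/8 · 0.16 = 0.06, 1/2 · 0.24691 = 0.12346; summing to 0.21384.
So P(jar C | data) = (0.12346) / (0.21384) = 0.57734.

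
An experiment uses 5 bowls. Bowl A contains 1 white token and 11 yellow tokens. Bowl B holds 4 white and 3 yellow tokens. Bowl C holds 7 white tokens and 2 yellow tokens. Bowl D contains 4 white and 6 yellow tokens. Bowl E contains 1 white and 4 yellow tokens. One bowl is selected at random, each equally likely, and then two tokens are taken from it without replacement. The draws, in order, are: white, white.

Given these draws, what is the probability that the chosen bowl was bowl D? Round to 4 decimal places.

For each hypothesis, P(data | H) works out to: P(data | bowl A) = (1/12)(0/11) = 0; P(data | bowl B) = (4/7)(3/6) = 0.28571; P(data | bowl C) = (7/9)(6/8) = 0.58333; P(data | bowl D) = (4/10)(3/9) = 0.13333; P(data | bowl E) = (1/5)(0/4) = 0.
The prior-weighted likelihoods are 1/5 · 0 = 0, 1/5 · 0.28571 = 0.057143, 1/5 · 0.58333 = 0.11667, 1/5 · 0.13333 = 0.026667, 1/5 · 0 = 0; with total 0.20048.
So P(bowl D | data) = (0.026667) / (0.20048) = 0.13302.

0.1330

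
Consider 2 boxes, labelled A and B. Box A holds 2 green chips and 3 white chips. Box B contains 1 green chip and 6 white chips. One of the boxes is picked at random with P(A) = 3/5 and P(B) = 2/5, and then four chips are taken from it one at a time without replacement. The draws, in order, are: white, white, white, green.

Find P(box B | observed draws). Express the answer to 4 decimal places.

0.4878

For each hypothesis, P(data | H) works out to: P(data | box A) = (3/5)(2/4)(1/3)(2/2) = 1/10; P(data | box B) = (6/7)(5/6)(4/5)(1/4) = 1/7.
Weighting by the prior gives 3/5 · 1/10 = 3/50, 2/5 · 1/7 = 2/35; these sum to 41/350.
Hence P(box B | data) = (2/35) / (41/350) = 20/41.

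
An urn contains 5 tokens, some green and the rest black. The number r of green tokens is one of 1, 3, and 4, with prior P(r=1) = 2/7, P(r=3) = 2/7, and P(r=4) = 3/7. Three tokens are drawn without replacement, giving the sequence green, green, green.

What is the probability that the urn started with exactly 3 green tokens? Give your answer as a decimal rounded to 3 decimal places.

0.143

For each hypothesis, P(data | H) works out to: P(data | r = 1) = (1/5)(0/4) = 0; P(data | r = 3) = (3/5)(2/4)(1/3) = 1/10; P(data | r = 4) = (4/5)(3/4)(2/3) = 2/5.
The prior-weighted likelihoods are 2/7 · 0 = 0, 2/7 · 1/10 = 1/35, 3/7 · 2/5 = 6/35; summing to 1/5.
Hence P(r = 3 | data) = (1/35) / (1/5) = 1/7.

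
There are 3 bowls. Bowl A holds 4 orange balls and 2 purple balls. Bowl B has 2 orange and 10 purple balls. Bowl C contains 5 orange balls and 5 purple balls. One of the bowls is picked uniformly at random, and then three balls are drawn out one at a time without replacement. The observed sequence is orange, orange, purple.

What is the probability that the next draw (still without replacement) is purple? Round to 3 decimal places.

Under each hypothesis, the probability of the observed sequence is: P(data | bowl A) = (4/6)(3/5)(2/4) = 0.2; P(data | bowl B) = (2/12)(1/11)(10/10) = 0.015152; P(data | bowl C) = (5/10)(4/9)(5/8) = 0.13889.
Weighting by the prior gives 1/3 · 0.2 = 0.066667, 1/3 · 0.015152 = 0.0050505, 1/3 · 0.13889 = 0.046296; these sum to 0.11801.
The posterior is then P(bowl A | data) = 0.56491, P(bowl B | data) = 0.042796, P(bowl C | data) = 0.3923.
So P(purple next | data) = Σ P(purple next | H) P(H | data) = (1/3)(0.56491) + (1)(0.042796) + (4/7)(0.3923) = 0.45527.

0.455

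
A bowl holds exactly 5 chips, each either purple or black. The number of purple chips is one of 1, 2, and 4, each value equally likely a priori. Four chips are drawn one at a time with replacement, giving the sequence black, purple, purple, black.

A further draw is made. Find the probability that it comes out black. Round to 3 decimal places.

The likelihood of the observed sequence under each hypothesis: P(data | r = 1) = (4/5)(1/5)(1/5)(4/5) = 0.0256; P(data | r = 2) = (3/5)(2/5)(2/5)(3/5) = 0.0576; P(data | r = 4) = (1/5)(4/5)(4/5)(1/5) = 0.0256.
The prior-weighted likelihoods are 1/3 · 0.0256 = 0.0085333, 1/3 · 0.0576 = 0.0192, 1/3 · 0.0256 = 0.0085333; summing to 0.036267.
Normalising, the posterior is P(r = 1 | data) = 0.23529, P(r = 2 | data) = 0.52941, P(r = 4 | data) = 0.23529.
So P(black next | data) = Σ P(black next | H) P(H | data) = (4/5)(0.23529) + (3/5)(0.52941) + (1/5)(0.23529) = 0.55294.

0.553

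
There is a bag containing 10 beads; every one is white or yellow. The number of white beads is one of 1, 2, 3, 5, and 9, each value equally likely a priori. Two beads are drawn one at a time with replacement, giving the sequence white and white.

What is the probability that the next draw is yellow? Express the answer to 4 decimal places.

0.2583

Compute the likelihood of the observed sequence for each case: P(data | r = 1) = (1/10)(1/10) = 1/100; P(data | r = 2) = (2/10)(2/10) = 1/25; P(data | r = 3) = (3/10)(3/10) = 9/100; P(data | r = 5) = (5/10)(5/10) = 1/4; P(data | r = 9) = (9/10)(9/10) = 81/100.
The prior-weighted likelihoods are 1/5 · 1/100 = 1/500, 1/5 · 1/25 = 1/125, 1/5 · 9/100 = 9/500, 1/5 · 1/4 = 1/20, 1/5 · 81/100 = 81/500; summing to 6/25.
Normalising, the posterior is P(r = 1 | data) = 1/120, P(r = 2 | data) = 1/30, P(r = 3 | data) = 3/40, P(r = 5 | data) = 5/24, P(r = 9 | data) = 27/40.
The predictive probability is P(yellow next | data) = (9/10)(1/120) + (4/5)(1/30) + (7/10)(3/40) + (1/2)(5/24) + (1/10)(27/40) = 31/120.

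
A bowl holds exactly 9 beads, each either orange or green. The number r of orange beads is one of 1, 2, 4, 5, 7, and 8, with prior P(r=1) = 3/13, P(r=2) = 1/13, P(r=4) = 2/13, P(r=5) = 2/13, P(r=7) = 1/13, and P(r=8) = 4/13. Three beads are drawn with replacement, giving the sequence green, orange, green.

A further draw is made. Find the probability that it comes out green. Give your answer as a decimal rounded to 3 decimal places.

0.618

The likelihood of the observed sequence under each hypothesis: P(data | r = 1) = (8/9)(1/9)(8/9) = 0.087791; P(data | r = 2) = (7/9)(2/9)(7/9) = 0.13443; P(data | r = 4) = (5/9)(4/9)(5/9) = 0.13717; P(data | r = 5) = (4/9)(5/9)(4/9) = 0.10974; P(data | r = 7) = (2/9)(7/9)(2/9) = 0.038409; P(data | r = 8) = (1/9)(8/9)(1/9) = 0.010974.
The prior-weighted likelihoods are 3/13 · 0.087791 = 0.02026, 1/13 · 0.13443 = 0.010341, 2/13 · 0.13717 = 0.021104, 2/13 · 0.10974 = 0.016883, 1/13 · 0.038409 = 0.0029545, 4/13 · 0.010974 = 0.0033766; summing to 0.074918.
Normalising, the posterior is P(r = 1 | data) = 0.27042, P(r = 2 | data) = 0.13803, P(r = 4 | data) = 0.28169, P(r = 5 | data) = 0.22535, P(r = 7 | data) = 0.039437, P(r = 8 | data) = 0.04507.
So P(green next | data) = Σ P(green next | H) P(H | data) = (8/9)(0.27042) + (7/9)(0.13803) + (5/9)(0.28169) + (4/9)(0.22535) + (2/9)(0.039437) + (1/9)(0.04507) = 0.61815.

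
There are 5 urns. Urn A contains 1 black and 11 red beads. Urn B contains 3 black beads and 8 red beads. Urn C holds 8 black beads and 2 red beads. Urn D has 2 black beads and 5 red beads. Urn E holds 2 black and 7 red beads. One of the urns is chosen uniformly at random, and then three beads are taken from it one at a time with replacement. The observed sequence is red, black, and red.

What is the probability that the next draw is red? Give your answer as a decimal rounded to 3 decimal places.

0.730

Compute the likelihood of the observed sequence for each case: P(data | urn A) = (11/12)(1/12)(11/12) = 0.070023; P(data | urn B) = (8/11)(3/11)(8/11) = 0.14425; P(data | urn C) = (2/10)(8/10)(2/10) = 0.032; P(data | urn D) = (5/7)(2/7)(5/7) = 0.14577; P(data | urn E) = (7/9)(2/9)(7/9) = 0.13443.
Weighting by the prior gives 1/5 · 0.070023 = 0.014005, 1/5 · 0.14425 = 0.02885, 1/5 · 0.032 = 0.0064, 1/5 · 0.14577 = 0.029155, 1/5 · 0.13443 = 0.026886; summing to 0.1053.
Normalising, the posterior is P(urn A | data) = 0.133, P(urn B | data) = 0.27399, P(urn C | data) = 0.060781, P(urn D | data) = 0.27688, P(urn E | data) = 0.25534.
The predictive probability is P(red next | data) = (11/12)(0.133) + (8/11)(0.27399) + (1/5)(0.060781) + (5/7)(0.27688) + (7/9)(0.25534) = 0.72971.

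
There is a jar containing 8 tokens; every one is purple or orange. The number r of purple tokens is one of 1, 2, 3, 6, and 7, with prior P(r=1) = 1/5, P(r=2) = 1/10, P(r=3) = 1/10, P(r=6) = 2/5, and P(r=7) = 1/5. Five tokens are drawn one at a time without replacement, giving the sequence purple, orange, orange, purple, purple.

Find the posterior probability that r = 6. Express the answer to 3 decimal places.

Compute the likelihood of the observed sequence for each case: P(data | r = 1) = (1/8)(7/7)(6/6)(0/5) = 0; P(data | r = 2) = (2/8)(6/7)(5/6)(1/5)(0/4) = 0; P(data | r = 3) = (3/8)(5/7)(4/6)(2/5)(1/4) = 1/56; P(data | r = 6) = (6/8)(2/7)(1/6)(5/5)(4/4) = 1/28; P(data | r = 7) = (7/8)(1/7)(0/6) = 0.
Multiplying each by its prior: 1/5 · 0 = 0, 1/10 · 0 = 0, 1/10 · 1/56 = 1/560, 2/5 · 1/28 = 1/70, 1/5 · 0 = 0; summing to 9/560.
Hence P(r = 6 | data) = (1/70) / (9/560) = 8/9.

0.889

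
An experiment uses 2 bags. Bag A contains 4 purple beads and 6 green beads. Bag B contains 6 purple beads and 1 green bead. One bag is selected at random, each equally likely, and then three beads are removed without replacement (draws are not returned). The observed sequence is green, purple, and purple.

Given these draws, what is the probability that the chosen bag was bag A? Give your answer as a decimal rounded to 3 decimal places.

The likelihood of the observed sequence under each hypothesis: P(data | bag A) = (6/10)(4/9)(3/8) = 1/10; P(data | bag B) = (1/7)(6/6)(5/5) = 1/7.
The prior-weighted likelihoods are 1/2 · 1/10 = 1/20, 1/2 · 1/7 = 1/14; with total 17/140.
So P(bag A | data) = (1/20) / (17/140) = 7/17.

0.412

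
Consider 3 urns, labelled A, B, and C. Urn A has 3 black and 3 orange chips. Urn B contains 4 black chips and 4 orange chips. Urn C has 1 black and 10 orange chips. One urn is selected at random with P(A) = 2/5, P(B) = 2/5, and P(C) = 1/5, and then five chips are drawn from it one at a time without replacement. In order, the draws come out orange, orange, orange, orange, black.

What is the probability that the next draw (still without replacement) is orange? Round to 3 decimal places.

The likelihood of the observed sequence under each hypothesis: P(data | urn A) = (3/6)(2/5)(1/4)(0/3) = 0; P(data | urn B) = (4/8)(3/7)(2/6)(1/5)(4/4) = 0.014286; P(data | urn C) = (10/11)(9/10)(8/9)(7/8)(1/7) = 0.090909.
The prior-weighted likelihoods are 2/5 · 0 = 0, 2/5 · 0.014286 = 0.0057143, 1/5 · 0.090909 = 0.018182; with total 0.023896.
Dividing through by the total gives posterior P(urn A | data) = 0, P(urn B | data) = 0.23913, P(urn C | data) = 0.76087.
Averaging over the posterior, P(orange next | data) = (0)(0.23913) + (1)(0.76087) = 0.76087.

0.761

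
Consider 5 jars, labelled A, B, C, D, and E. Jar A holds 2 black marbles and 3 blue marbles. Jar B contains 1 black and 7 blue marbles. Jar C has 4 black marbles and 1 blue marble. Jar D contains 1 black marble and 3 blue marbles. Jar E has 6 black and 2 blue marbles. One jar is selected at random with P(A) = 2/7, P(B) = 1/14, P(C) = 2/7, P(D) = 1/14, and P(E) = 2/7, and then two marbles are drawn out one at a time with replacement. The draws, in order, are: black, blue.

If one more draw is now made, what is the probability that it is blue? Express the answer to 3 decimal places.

0.426

The likelihood of the observed sequence under each hypothesis: P(data | jar A) = (2/5)(3/5) = 6/25; P(data | jar B) = (1/8)(7/8) = 7/64; P(data | jar C) = (4/5)(1/5) = 4/25; P(data | jar D) = (1/4)(3/4) = 3/16; P(data | jar E) = (6/8)(2/8) = 3/16.
Weighting by the prior gives 2/7 · 6/25 = 12/175, 1/14 · 7/64 = 1/128, 2/7 · 4/25 = 8/175, 1/14 · 3/16 = 3/224, 2/7 · 3/16 = 3/56; summing to 121/640.
The posterior is then P(jar A | data) = 0.36269, P(jar B | data) = 0.041322, P(jar C | data) = 0.24179, P(jar D | data) = 0.070838, P(jar E | data) = 0.28335.
Averaging over the posterior, P(blue next | data) = (3/5)(0.36269) + (7/8)(0.041322) + (1/5)(0.24179) + (3/4)(0.070838) + (1/4)(0.28335) = 0.4261.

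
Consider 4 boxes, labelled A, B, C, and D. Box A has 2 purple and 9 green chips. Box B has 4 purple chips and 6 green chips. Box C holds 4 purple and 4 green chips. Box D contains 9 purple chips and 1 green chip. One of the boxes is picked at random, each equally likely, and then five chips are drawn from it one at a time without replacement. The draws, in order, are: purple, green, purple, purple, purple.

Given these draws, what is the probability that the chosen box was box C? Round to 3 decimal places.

Compute the likelihood of the observed sequence for each case: P(data | box A) = (2/11)(9/10)(1/9)(0/8) = 0; P(data | box B) = (4/10)(6/9)(3/8)(2/7)(1/6) = 1/210; P(data | box C) = (4/8)(4/7)(3/6)(2/5)(1/4) = 1/70; P(data | box D) = (9/10)(1/9)(8/8)(7/7)(6/6) = 1/10.
Multiplying each by its prior: 1/4 · 0 = 0, 1/4 · 1/210 = 1/840, 1/4 · 1/70 = 1/280, 1/4 · 1/10 = 1/40; summing to 5/168.
By Bayes' rule, P(box C | data) = (1/280) / (5/168) = 3/25.

0.120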